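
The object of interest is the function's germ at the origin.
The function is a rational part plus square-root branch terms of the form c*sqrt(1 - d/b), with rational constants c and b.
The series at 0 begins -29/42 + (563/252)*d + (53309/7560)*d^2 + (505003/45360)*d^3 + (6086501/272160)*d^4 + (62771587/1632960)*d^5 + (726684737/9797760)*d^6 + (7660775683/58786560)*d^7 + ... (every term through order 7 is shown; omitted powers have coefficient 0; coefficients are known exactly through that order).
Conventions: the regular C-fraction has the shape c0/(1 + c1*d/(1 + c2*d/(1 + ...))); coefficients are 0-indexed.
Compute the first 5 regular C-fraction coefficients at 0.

Taylor coefficients (read off): a_0 = -29/42, a_1 = 563/252, a_2 = 53309/7560, a_3 = 505003/45360, a_4 = 6086501/272160.
c0 = a_0 = -29/42. Peel one level at a time: if S = 1 + c*d/S' with S'(0) = 1, then c is the d-coefficient of S and S' = c*d/(S - 1).
S_1 = c0/f = 1 + (563/174)*d + (521801/25230)*d^2 + ...; c1 = 563/174.
S_2 = c1*d/(S_1 - 1) = 1 + (-521801/81635)*d + (118355503/23772675)*d^2 + ...; c2 = -521801/81635.
S_3 = c2*d/(S_2 - 1) = 1 + (490329941/629515635)*d + (-239319767446/250049648205)*d^2 + ...; c3 = 490329941/629515635.
S_4 = c3*d/(S_3 - 1) = 1 + (244531813198/199005434439)*d + ...; c4 = 244531813198/199005434439.

The regular C-fraction coefficients are [-29/42, 563/174, -521801/81635, 490329941/629515635, 244531813198/199005434439].


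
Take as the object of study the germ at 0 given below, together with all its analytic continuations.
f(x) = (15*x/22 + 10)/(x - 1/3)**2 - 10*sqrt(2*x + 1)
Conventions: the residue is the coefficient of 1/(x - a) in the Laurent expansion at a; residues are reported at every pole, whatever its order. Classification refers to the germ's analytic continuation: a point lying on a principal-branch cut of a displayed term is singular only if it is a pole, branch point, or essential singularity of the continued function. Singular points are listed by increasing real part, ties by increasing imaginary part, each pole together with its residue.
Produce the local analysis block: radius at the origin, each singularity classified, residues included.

Denominator factor (x - 1/3)^2: pole of order 2 at 1/3, modulus 1/3.
Branch term (-10)*sqrt(1 - x/(-1/2)): its argument vanishes at x = -1/2, a square-root branch point, modulus 1/2.
The radius of convergence is the smallest modulus among the singular points: 1/3.
The branch term is analytic at 1/3 and contributes nothing to the residue; only the rational part matters.
At the order-2 pole 1/3 set g(x) = (x - (1/3))^2*(rational part) = 15*x/22 + 10.
Order-2 pole: residue = g'(a); g'(1/3) = 15/22, so the residue is 15/22.
List the singular points by increasing real part (a conjugate pair: the negative imaginary part first).

Radius of convergence at 0: 1/3.
At -1/2: an algebraic (square-root) branch point.
At 1/3: a pole of order 2; residue 15/22.


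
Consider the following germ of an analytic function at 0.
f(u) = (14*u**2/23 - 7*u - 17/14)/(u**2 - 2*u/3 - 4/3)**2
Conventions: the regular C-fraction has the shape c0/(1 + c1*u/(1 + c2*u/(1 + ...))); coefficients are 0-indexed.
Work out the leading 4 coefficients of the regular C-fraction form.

The regular C-fraction coefficients are [-153/224, -81/17, 710389/126684, 1453697659/5293818828].

Taylor coefficients (expand at 0): a_0 = -153/224, a_1 = -729/224, a_2 = 56529/20608, a_3 = -150921/20608.
c0 = a_0 = -153/224. Peel one level at a time: if S = 1 + c*u/S' with S'(0) = 1, then c is the u-coefficient of S and S' = c*u/(S - 1).
S_1 = c0/f = 1 + (-81/17)*u + (710389/26588)*u^2 + ...; c1 = -81/17.
S_2 = c1*u/(S_1 - 1) = 1 + (710389/126684)*u + (-85511627/55532304)*u^2 + ...; c2 = 710389/126684.
S_3 = c2*u/(S_2 - 1) = 1 + (1453697659/5293818828)*u + ...; c3 = 1453697659/5293818828.


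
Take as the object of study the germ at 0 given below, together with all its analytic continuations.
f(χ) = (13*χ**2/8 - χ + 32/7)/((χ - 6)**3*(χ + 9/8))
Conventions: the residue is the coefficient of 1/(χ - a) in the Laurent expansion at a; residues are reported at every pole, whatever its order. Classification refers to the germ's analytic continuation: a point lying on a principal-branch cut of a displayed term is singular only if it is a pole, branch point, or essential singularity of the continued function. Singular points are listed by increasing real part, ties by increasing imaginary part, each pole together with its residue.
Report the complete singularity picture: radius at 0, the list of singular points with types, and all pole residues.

Radius of convergence at 0: 9/8.
At -9/8: a pole of order 1; residue -27787/1296351.
At 6: a pole of order 3; residue 27787/1296351.

Denominator factor (χ - 6)^3: pole of order 3 at 6, modulus 6.
Denominator factor (χ + 9/8): pole of order 1 at -9/8, modulus 9/8.
The radius of convergence is the smallest modulus among the singular points: 9/8.
At the order-1 pole -9/8 set g(χ) = (χ - (-9/8))*f(χ) = (13*χ**2/8 - χ + 32/7)/(χ - 6)**3.
Simple pole: residue = g(a) at a = -9/8, which is -27787/1296351.
At the order-3 pole 6 set g(χ) = (χ - (6))^3*f(χ) = (13*χ**2/8 - χ + 32/7)/(χ + 9/8).
Order-3 pole: residue = g''(a)/2; g''(6) = 55574/1296351, so the residue is 27787/1296351.
List the singular points by increasing real part (a conjugate pair: the negative imaginary part first).


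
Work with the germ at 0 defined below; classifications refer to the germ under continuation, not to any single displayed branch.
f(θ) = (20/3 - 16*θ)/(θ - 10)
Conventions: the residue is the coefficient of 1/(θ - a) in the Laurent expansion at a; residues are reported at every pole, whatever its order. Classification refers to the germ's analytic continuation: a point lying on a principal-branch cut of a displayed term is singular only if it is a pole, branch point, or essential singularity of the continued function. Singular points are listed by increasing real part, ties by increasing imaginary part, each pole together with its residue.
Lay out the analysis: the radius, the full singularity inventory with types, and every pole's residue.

Radius of convergence at 0: 10.
At 10: a pole of order 1; residue -460/3.

Denominator factor (θ - 10): pole of order 1 at 10, modulus 10.
The radius of convergence is the smallest modulus among the singular points: 10.
At the order-1 pole 10 set g(θ) = (θ - (10))*f(θ) = 20/3 - 16*θ.
Simple pole: residue = g(a) at a = 10, which is -460/3.


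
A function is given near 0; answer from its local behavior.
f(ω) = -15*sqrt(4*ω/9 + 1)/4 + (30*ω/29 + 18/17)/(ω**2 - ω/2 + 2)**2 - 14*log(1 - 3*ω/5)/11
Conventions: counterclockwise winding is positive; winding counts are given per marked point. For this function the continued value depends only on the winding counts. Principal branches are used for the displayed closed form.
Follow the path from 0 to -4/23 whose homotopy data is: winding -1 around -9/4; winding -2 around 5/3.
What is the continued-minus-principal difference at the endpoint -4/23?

Continued minus principal equals ((5/46)*sqrt(4393)) + ((56/11)*pi)*i.

The rational part is single-valued and drops out of the difference; each branch term changes only by its own monodromy.
(-14/11)*log(1 - ω/(5/3)): each positive loop around 5/3 adds 2*pi*i to the log, so winding -2 contributes (-14/11)*(-2)*2*pi*i = (56/11)*pi*i.
(-15/4)*sqrt(1 - ω/(-9/4)): winding -1 is odd, the square root flips sign, contributing -2*(-15/4)*sqrt(1 - (-4/23)/(-9/4)) = -2*(-15/4)*sqrt(191/207) = (5/46)*sqrt(4393).
Summing the contributions at ω = -4/23 gives ((5/46)*sqrt(4393)) + ((56/11)*pi)*i.


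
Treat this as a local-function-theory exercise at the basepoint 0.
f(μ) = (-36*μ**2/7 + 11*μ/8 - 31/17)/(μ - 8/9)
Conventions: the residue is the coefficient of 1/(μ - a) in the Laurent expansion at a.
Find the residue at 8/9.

The residue is -4996/1071.

At the order-1 pole 8/9 set g(μ) = (μ - (8/9))*f(μ) = -36*μ**2/7 + 11*μ/8 - 31/17.
Simple pole: residue = g(a) at a = 8/9, which is -4996/1071.


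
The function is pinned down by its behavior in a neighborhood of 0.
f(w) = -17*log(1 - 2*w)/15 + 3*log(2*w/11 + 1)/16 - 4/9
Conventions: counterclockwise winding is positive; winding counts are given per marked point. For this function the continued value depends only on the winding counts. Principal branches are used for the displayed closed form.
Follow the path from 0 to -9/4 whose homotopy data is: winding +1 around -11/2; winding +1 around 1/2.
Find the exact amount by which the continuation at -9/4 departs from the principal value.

Continued minus principal equals -(227/120)*pi*i.

The rational part is single-valued and drops out of the difference; each branch term changes only by its own monodromy.
(-17/15)*log(1 - w/(1/2)): each positive loop around 1/2 adds 2*pi*i to the log, so winding +1 contributes (-17/15)*(1)*2*pi*i = -(34/15)*pi*i.
(3/16)*log(1 - w/(-11/2)): each positive loop around -11/2 adds 2*pi*i to the log, so winding +1 contributes (3/16)*(1)*2*pi*i = (3/8)*pi*i.
Summing the contributions at w = -9/4 gives -(227/120)*pi*i.


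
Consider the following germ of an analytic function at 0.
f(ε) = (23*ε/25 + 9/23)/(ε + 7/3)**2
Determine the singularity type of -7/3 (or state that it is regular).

The denominator factor ε + 7/3 vanishes at -7/3 and appears to the power 2; the numerator there equals -3028/1725, nonzero, and no other factor vanishes.
Hence a pole whose order is the multiplicity, 2.

The point is a pole of order 2.


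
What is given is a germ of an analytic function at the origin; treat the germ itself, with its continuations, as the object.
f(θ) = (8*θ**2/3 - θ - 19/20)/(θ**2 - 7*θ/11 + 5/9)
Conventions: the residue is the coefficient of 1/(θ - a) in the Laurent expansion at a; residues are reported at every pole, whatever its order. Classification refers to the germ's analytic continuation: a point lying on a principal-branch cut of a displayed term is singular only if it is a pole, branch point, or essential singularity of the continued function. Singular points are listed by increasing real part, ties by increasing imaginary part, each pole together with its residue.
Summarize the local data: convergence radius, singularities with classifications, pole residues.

Denominator factor (θ**2 - 7*θ/11 + 5/9): discriminant -1979/1089, complex-conjugate roots (7/22) + ((1/66)*sqrt(1979))*i and (7/22) - ((1/66)*sqrt(1979))*i; poles of order 1, moduli (1/3)*sqrt(5) and (1/3)*sqrt(5).
The radius of convergence is the smallest modulus among the singular points: (1/3)*sqrt(5).
The factor θ**2 - 7*θ/11 + 5/9 splits as (θ - a)(θ - a') with a = (7/22) - ((1/66)*sqrt(1979))*i, a' = (7/22) + ((1/66)*sqrt(1979))*i. At the order-1 pole a set g(θ) = (θ - a)*f(θ) = [8*θ**2/3 - θ - 19/20] / (θ - a').
Simple pole: residue = g(a) at a = (7/22) - ((1/66)*sqrt(1979))*i, which is (23/66) - ((144383/3918420)*sqrt(1979))*i.
The factor θ**2 - 7*θ/11 + 5/9 splits as (θ - a)(θ - a') with a = (7/22) + ((1/66)*sqrt(1979))*i, a' = (7/22) - ((1/66)*sqrt(1979))*i. At the order-1 pole a set g(θ) = (θ - a)*f(θ) = [8*θ**2/3 - θ - 19/20] / (θ - a').
Simple pole: residue = g(a) at a = (7/22) + ((1/66)*sqrt(1979))*i, which is (23/66) + ((144383/3918420)*sqrt(1979))*i.
List the singular points by increasing real part (a conjugate pair: the negative imaginary part first).

Radius of convergence at 0: (1/3)*sqrt(5).
At (7/22) - ((1/66)*sqrt(1979))*i: a pole of order 1; residue (23/66) - ((144383/3918420)*sqrt(1979))*i.
At (7/22) + ((1/66)*sqrt(1979))*i: a pole of order 1; residue (23/66) + ((144383/3918420)*sqrt(1979))*i.


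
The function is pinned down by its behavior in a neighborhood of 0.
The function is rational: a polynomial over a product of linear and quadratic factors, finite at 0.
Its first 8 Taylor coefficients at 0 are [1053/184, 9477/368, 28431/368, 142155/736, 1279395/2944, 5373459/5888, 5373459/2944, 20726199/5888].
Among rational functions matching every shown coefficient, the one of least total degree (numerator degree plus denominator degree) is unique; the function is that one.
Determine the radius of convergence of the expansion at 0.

No rational of total degree below 3 reproduces all 8 coefficients; solving the [0/3] Pade equations on them gives f(δ) = -39/(23*(δ - 2/3)**3), whose expansion matches every shown term.
Denominator factor (δ - 2/3)^3: pole of order 3 at 2/3, modulus 2/3.
The radius of convergence is the smallest modulus among the singular points: 2/3.

The radius of convergence is 2/3.


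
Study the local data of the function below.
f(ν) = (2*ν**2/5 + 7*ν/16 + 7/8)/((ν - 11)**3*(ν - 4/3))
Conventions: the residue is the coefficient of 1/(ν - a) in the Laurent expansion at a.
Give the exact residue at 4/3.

The residue is -2343/975560.

At the order-1 pole 4/3 set g(ν) = (ν - (4/3))*f(ν) = (2*ν**2/5 + 7*ν/16 + 7/8)/(ν - 11)**3.
Simple pole: residue = g(a) at a = 4/3, which is -2343/975560.


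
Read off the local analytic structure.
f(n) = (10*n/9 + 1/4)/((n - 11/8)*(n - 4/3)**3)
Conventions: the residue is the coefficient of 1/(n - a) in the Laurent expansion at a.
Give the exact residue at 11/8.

At the order-1 pole 11/8 set g(n) = (n - (11/8))*f(n) = (10*n/9 + 1/4)/(n - 4/3)**3.
Simple pole: residue = g(a) at a = 11/8, which is 24576.

The residue is 24576.


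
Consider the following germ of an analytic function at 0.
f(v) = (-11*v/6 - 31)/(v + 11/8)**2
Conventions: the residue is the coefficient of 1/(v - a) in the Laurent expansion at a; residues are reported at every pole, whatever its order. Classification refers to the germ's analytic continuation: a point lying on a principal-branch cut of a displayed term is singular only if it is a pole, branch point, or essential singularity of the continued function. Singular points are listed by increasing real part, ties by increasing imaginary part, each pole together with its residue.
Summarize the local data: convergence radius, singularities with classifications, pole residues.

Denominator factor (v + 11/8)^2: pole of order 2 at -11/8, modulus 11/8.
The radius of convergence is the smallest modulus among the singular points: 11/8.
At the order-2 pole -11/8 set g(v) = (v - (-11/8))^2*f(v) = -11*v/6 - 31.
Order-2 pole: residue = g'(a); g'(-11/8) = -11/6, so the residue is -11/6.

Radius of convergence at 0: 11/8.
At -11/8: a pole of order 2; residue -11/6.


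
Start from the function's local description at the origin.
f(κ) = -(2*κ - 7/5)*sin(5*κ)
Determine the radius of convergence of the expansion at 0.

The factor -sin(5*κ) is entire and contributes no finite singular point.
The polynomial part has no poles.
No finite singular points: the Taylor series at 0 converges everywhere.

The radius of convergence is infinite.


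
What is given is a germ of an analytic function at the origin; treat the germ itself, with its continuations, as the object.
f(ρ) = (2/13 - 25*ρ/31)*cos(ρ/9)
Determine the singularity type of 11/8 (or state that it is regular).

The point is a regular point.

There is no denominator, hence no pole anywhere.
The factor cos(ρ/9) is entire.
So the germ continues analytically to 11/8.


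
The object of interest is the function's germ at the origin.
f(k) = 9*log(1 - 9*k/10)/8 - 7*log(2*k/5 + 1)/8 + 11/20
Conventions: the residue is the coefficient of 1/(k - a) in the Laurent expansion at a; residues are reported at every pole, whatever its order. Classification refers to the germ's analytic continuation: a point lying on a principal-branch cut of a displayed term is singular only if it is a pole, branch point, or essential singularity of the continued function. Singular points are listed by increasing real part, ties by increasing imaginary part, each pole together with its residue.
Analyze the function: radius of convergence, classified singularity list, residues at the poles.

Radius of convergence at 0: 10/9.
At -5/2: a logarithmic branch point.
At 10/9: a logarithmic branch point.

Branch term (-7/8)*log(1 - k/(-5/2)): its argument vanishes at k = -5/2, a logarithmic branch point, modulus 5/2.
Branch term (9/8)*log(1 - k/(10/9)): its argument vanishes at k = 10/9, a logarithmic branch point, modulus 10/9.
The radius of convergence is the smallest modulus among the singular points: 10/9.
List the singular points by increasing real part (a conjugate pair: the negative imaginary part first).


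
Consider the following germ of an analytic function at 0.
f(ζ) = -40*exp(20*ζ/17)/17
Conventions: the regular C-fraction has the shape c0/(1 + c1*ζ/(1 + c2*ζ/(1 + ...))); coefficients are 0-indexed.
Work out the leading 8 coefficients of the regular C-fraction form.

The regular C-fraction coefficients are [-40/17, -20/17, 10/17, -10/51, 10/51, -2/17, 2/17, -10/119].

Taylor coefficients (expand at 0): a_0 = -40/17, a_1 = -800/289, a_2 = -8000/4913, a_3 = -160000/250563, a_4 = -800000/4259571, a_5 = -3200000/72412707, a_6 = -32000000/3693048057, a_7 = -640000000/439472718783.
c0 = a_0 = -40/17. Peel one level at a time: if S = 1 + c*ζ/S' with S'(0) = 1, then c is the ζ-coefficient of S and S' = c*ζ/(S - 1).
S_1 = c0/f = 1 + (-20/17)*ζ + (200/289)*ζ^2 + ...; c1 = -20/17.
S_2 = c1*ζ/(S_1 - 1) = 1 + (10/17)*ζ + (100/867)*ζ^2 + ...; c2 = 10/17.
S_3 = c2*ζ/(S_2 - 1) = 1 + (-10/51)*ζ + (100/2601)*ζ^2 + ...; c3 = -10/51.
S_4 = c3*ζ/(S_3 - 1) = 1 + (10/51)*ζ + (20/867)*ζ^2 + ...; c4 = 10/51.
S_5 = c4*ζ/(S_4 - 1) = 1 + (-2/17)*ζ + (4/289)*ζ^2 + ...; c5 = -2/17.
S_6 = c5*ζ/(S_5 - 1) = 1 + (2/17)*ζ + (20/2023)*ζ^2 + ...; c6 = 2/17.
S_7 = c6*ζ/(S_6 - 1) = 1 + (-10/119)*ζ + ...; c7 = -10/119.


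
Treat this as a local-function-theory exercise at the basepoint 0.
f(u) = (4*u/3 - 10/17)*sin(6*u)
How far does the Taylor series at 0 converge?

The factor sin(6*u) is entire and contributes no finite singular point.
The polynomial part has no poles.
No finite singular points: the Taylor series at 0 converges everywhere.

The radius of convergence is infinite.


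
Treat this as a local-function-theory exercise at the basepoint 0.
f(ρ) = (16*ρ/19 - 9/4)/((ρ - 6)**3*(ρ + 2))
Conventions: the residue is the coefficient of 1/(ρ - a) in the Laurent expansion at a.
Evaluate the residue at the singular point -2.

At the order-1 pole -2 set g(ρ) = (ρ - (-2))*f(ρ) = (16*ρ/19 - 9/4)/(ρ - 6)**3.
Simple pole: residue = g(a) at a = -2, which is 299/38912.

The residue is 299/38912.


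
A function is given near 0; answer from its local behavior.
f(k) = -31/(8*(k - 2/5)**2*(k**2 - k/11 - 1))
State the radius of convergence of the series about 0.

Denominator factor (k - 2/5)^2: pole of order 2 at 2/5, modulus 2/5.
Denominator factor (k**2 - k/11 - 1): discriminant 485/121, real irrational roots 1/22 + (1/22)*sqrt(485) and 1/22 - (1/22)*sqrt(485); poles of order 1, moduli 1/22 + (1/22)*sqrt(485) and -1/22 + (1/22)*sqrt(485).
The radius of convergence is the smallest modulus among the singular points: 2/5.

The radius of convergence is 2/5.


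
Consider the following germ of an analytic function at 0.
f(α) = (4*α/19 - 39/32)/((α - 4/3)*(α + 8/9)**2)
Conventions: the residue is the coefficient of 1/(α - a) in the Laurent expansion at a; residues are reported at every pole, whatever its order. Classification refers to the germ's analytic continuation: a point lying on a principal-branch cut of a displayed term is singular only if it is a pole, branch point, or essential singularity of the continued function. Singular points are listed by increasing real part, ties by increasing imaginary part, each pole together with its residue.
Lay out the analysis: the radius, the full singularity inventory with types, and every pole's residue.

Denominator factor (α + 8/9)^2: pole of order 2 at -8/9, modulus 8/9.
Denominator factor (α - 4/3): pole of order 1 at 4/3, modulus 4/3.
The radius of convergence is the smallest modulus among the singular points: 8/9.
At the order-2 pole -8/9 set g(α) = (α - (-8/9))^2*f(α) = (4*α/19 - 39/32)/(α - 4/3).
Order-2 pole: residue = g'(a); g'(-8/9) = 46197/243200, so the residue is 46197/243200.
At the order-1 pole 4/3 set g(α) = (α - (4/3))*f(α) = (4*α/19 - 39/32)/(α + 8/9)**2.
Simple pole: residue = g(a) at a = 4/3, which is -46197/243200.
List the singular points by increasing real part (a conjugate pair: the negative imaginary part first).

Radius of convergence at 0: 8/9.
At -8/9: a pole of order 2; residue 46197/243200.
At 4/3: a pole of order 1; residue -46197/243200.


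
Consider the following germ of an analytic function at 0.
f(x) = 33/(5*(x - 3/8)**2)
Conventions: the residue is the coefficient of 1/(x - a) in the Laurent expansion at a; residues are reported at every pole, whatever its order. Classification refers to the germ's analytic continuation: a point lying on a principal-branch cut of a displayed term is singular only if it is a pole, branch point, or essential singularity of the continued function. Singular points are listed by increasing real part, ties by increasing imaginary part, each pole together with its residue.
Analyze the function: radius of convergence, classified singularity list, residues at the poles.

Denominator factor (x - 3/8)^2: pole of order 2 at 3/8, modulus 3/8.
The radius of convergence is the smallest modulus among the singular points: 3/8.
At the order-2 pole 3/8 set g(x) = (x - (3/8))^2*f(x) = 33/5.
Order-2 pole: residue = g'(a); g'(3/8) = 0, so the residue is 0.

Radius of convergence at 0: 3/8.
At 3/8: a pole of order 2; residue 0.


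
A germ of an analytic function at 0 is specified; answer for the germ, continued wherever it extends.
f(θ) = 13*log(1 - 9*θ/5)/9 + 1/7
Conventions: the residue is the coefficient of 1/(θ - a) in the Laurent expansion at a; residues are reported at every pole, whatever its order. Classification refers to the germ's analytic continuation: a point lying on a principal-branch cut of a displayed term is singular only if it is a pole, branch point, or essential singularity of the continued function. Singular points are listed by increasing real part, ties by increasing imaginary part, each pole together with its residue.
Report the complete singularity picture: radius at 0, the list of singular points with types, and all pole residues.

Branch term (13/9)*log(1 - θ/(5/9)): its argument vanishes at θ = 5/9, a logarithmic branch point, modulus 5/9.
The radius of convergence is the smallest modulus among the singular points: 5/9.

Radius of convergence at 0: 5/9.
At 5/9: a logarithmic branch point.


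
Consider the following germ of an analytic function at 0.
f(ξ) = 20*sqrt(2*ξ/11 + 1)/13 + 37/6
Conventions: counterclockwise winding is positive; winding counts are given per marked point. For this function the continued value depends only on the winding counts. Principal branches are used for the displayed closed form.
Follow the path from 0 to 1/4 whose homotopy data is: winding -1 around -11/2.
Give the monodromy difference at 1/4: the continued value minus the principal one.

The rational part is single-valued and drops out of the difference; each branch term changes only by its own monodromy.
(20/13)*sqrt(1 - ξ/(-11/2)): winding -1 is odd, the square root flips sign, contributing -2*(20/13)*sqrt(1 - (1/4)/(-11/2)) = -2*(20/13)*sqrt(23/22) = -(20/143)*sqrt(506).
Summing the contributions at ξ = 1/4 gives -(20/143)*sqrt(506).

Continued minus principal equals -(20/143)*sqrt(506).


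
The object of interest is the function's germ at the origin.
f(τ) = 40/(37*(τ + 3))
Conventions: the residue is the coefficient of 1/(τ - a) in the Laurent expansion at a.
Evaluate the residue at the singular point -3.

At the order-1 pole -3 set g(τ) = (τ - (-3))*f(τ) = 40/37.
Simple pole: residue = g(a) at a = -3, which is 40/37.

The residue is 40/37.


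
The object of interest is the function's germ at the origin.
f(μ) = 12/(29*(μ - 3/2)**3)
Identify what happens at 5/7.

Denominator factors: μ - 3/2 = -11/14 at μ = 5/7 — none vanishes.
So the germ continues analytically to 5/7.

The point is a regular point.


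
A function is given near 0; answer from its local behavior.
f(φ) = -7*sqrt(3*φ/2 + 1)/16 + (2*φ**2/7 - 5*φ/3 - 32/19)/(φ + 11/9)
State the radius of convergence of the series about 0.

The radius of convergence is 2/3.

Denominator factor (φ + 11/9): pole of order 1 at -11/9, modulus 11/9.
Branch term (-7/16)*sqrt(1 - φ/(-2/3)): its argument vanishes at φ = -2/3, a square-root branch point, modulus 2/3.
The radius of convergence is the smallest modulus among the singular points: 2/3.


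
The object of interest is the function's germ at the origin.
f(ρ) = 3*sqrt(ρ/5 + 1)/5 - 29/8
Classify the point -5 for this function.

The point is an algebraic (square-root) branch point.

The term (3/5)*sqrt(1 - ρ/(-5)) has argument 1 - -5/(-5) = 0 at -5: a square-root (algebraic, two-sheeted) branch point; the remaining terms are analytic or single-valued there.


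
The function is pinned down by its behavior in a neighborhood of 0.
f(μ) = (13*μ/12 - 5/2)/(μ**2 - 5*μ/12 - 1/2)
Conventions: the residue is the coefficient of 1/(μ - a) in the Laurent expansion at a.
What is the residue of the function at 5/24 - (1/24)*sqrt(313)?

The residue is 13/24 + (655/7512)*sqrt(313).

The factor μ**2 - 5*μ/12 - 1/2 splits as (μ - a)(μ - a') with a = 5/24 - (1/24)*sqrt(313), a' = 5/24 + (1/24)*sqrt(313). At the order-1 pole a set g(μ) = (μ - a)*f(μ) = [13*μ/12 - 5/2] / (μ - a').
Simple pole: residue = g(a) at a = 5/24 - (1/24)*sqrt(313), which is 13/24 + (655/7512)*sqrt(313).


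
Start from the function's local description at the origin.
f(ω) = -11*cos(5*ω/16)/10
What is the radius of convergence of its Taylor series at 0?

The radius of convergence is infinite.

The factor cos(5*ω/16) is entire and contributes no finite singular point.
The polynomial part has no poles.
No finite singular points: the Taylor series at 0 converges everywhere.


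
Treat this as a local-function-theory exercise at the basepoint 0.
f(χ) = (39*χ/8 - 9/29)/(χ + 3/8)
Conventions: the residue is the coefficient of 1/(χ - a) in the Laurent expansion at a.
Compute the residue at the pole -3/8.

The residue is -3969/1856.

At the order-1 pole -3/8 set g(χ) = (χ - (-3/8))*f(χ) = 39*χ/8 - 9/29.
Simple pole: residue = g(a) at a = -3/8, which is -3969/1856.


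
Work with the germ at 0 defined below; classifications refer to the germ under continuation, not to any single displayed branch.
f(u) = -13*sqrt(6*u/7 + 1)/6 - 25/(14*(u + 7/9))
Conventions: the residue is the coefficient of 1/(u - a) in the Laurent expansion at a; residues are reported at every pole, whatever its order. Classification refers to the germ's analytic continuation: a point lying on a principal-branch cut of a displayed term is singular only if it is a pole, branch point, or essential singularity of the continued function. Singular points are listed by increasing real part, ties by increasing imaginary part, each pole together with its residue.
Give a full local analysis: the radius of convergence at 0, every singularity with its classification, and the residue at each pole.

Radius of convergence at 0: 7/9.
At -7/6: an algebraic (square-root) branch point.
At -7/9: a pole of order 1; residue -25/14.

Denominator factor (u + 7/9): pole of order 1 at -7/9, modulus 7/9.
Branch term (-13/6)*sqrt(1 - u/(-7/6)): its argument vanishes at u = -7/6, a square-root branch point, modulus 7/6.
The radius of convergence is the smallest modulus among the singular points: 7/9.
The branch term is analytic at -7/9 and contributes nothing to the residue; only the rational part matters.
At the order-1 pole -7/9 set g(u) = (u - (-7/9))*(rational part) = -25/14.
Simple pole: residue = g(a) at a = -7/9, which is -25/14.
List the singular points by increasing real part (a conjugate pair: the negative imaginary part first).


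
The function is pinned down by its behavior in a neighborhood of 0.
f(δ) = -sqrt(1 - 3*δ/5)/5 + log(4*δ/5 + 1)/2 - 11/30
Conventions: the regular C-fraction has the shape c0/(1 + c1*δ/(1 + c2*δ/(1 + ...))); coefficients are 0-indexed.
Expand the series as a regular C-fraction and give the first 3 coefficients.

Taylor coefficients (expand at 0): a_0 = -17/30, a_1 = 23/50, a_2 = -151/1000.
c0 = a_0 = -17/30. Peel one level at a time: if S = 1 + c*δ/S' with S'(0) = 1, then c is the δ-coefficient of S and S' = c*δ/(S - 1).
S_1 = c0/f = 1 + (69/85)*δ + (11343/28900)*δ^2 + ...; c1 = 69/85.
S_2 = c1*δ/(S_1 - 1) = 1 + (-3781/7820)*δ + ...; c2 = -3781/7820.

The regular C-fraction coefficients are [-17/30, 69/85, -3781/7820].


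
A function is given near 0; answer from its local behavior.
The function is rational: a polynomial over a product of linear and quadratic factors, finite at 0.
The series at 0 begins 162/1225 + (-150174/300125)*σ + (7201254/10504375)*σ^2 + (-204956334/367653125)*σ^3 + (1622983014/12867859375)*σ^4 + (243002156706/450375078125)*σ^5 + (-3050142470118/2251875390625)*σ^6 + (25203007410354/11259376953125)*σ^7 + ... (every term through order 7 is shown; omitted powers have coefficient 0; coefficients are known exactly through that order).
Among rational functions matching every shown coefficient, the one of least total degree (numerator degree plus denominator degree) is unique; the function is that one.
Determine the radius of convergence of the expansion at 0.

The radius of convergence is 7/6.

No rational of total degree below 6 reproduces all 8 coefficients; solving the [2/4] Pade equations on them gives f(σ) = (-29*σ**2/27 - 3*σ/14 + 7/20)/((σ + 7/6)**3*(σ + 5/3)), whose expansion matches every shown term.
Denominator factor (σ + 5/3): pole of order 1 at -5/3, modulus 5/3.
Denominator factor (σ + 7/6)^3: pole of order 3 at -7/6, modulus 7/6.
The radius of convergence is the smallest modulus among the singular points: 7/6.


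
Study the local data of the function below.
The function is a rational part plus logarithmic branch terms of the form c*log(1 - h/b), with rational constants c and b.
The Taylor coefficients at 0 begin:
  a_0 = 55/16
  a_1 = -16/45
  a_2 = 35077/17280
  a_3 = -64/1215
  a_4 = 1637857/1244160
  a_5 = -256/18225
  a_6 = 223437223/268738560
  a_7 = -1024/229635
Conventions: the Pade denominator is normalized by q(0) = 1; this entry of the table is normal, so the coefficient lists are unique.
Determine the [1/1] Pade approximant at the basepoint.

The Pade approximant has numerator coefficients [55/16, 28414237/1474560]; denominator coefficients [1, 35077/6144].

Taylor coefficients needed (read off): a_0 = 55/16, a_1 = -16/45, a_2 = 35077/17280.
Write the denominator as Q(h) = 1 + q1*h. Requiring Q*f - P = O(h^3) with deg P <= 1 kills the coefficients of h^2..h^2 in Q*f:
  h^2: a_2 + q1*a_1 = 0, i.e. 35077/17280 + (-16/45)*q1 = 0.
Solving this linear system: q1 = 35077/6144.
The numerator is Q*f truncated at degree 1: P0 = a_0 = 55/16; P1 = a_1 + q1*a_0 = 28414237/1474560.


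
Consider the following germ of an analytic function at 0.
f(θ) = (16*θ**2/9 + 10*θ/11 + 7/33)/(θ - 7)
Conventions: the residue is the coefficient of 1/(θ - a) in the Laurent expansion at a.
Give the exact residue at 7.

At the order-1 pole 7 set g(θ) = (θ - (7))*f(θ) = 16*θ**2/9 + 10*θ/11 + 7/33.
Simple pole: residue = g(a) at a = 7, which is 9275/99.

The residue is 9275/99.


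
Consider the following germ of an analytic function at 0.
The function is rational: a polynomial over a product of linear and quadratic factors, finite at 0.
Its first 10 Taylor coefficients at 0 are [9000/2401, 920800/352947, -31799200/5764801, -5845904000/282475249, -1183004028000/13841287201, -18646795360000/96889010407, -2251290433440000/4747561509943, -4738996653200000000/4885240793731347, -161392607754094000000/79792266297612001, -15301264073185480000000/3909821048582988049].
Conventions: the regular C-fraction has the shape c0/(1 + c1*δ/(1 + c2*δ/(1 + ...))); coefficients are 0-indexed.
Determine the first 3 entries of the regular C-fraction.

Taylor coefficients (read off): a_0 = 9000/2401, a_1 = 920800/352947, a_2 = -31799200/5764801.
c0 = a_0 = 9000/2401. Peel one level at a time: if S = 1 + c*δ/S' with S'(0) = 1, then c is the δ-coefficient of S and S' = c*δ/(S - 1).
S_1 = c0/f = 1 + (-4604/6615)*δ + (85590196/43758225)*δ^2 + ...; c1 = -4604/6615.
S_2 = c1*δ/(S_1 - 1) = 1 + (21397549/7613865)*δ + ...; c2 = 21397549/7613865.

The regular C-fraction coefficients are [9000/2401, -4604/6615, 21397549/7613865].


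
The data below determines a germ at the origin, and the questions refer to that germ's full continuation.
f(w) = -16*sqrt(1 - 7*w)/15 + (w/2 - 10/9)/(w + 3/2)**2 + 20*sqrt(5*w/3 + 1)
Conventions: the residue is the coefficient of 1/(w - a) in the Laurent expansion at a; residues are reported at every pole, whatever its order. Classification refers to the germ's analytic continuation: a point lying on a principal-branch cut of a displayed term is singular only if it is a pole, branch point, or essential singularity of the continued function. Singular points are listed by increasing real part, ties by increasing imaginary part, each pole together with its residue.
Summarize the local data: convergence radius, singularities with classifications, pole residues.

Denominator factor (w + 3/2)^2: pole of order 2 at -3/2, modulus 3/2.
Branch term (-16/15)*sqrt(1 - w/(1/7)): its argument vanishes at w = 1/7, a square-root branch point, modulus 1/7.
Branch term (20)*sqrt(1 - w/(-3/5)): its argument vanishes at w = -3/5, a square-root branch point, modulus 3/5.
The radius of convergence is the smallest modulus among the singular points: 1/7.
The branch terms are analytic at -3/2 and contribute nothing to the residue; only the rational part matters.
At the order-2 pole -3/2 set g(w) = (w - (-3/2))^2*(rational part) = w/2 - 10/9.
Order-2 pole: residue = g'(a); g'(-3/2) = 1/2, so the residue is 1/2.
List the singular points by increasing real part (a conjugate pair: the negative imaginary part first).

Radius of convergence at 0: 1/7.
At -3/2: a pole of order 2; residue 1/2.
At -3/5: an algebraic (square-root) branch point.
At 1/7: an algebraic (square-root) branch point.


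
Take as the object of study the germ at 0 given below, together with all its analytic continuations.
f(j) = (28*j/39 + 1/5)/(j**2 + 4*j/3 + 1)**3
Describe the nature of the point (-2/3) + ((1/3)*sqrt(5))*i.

The denominator factor j**2 + 4*j/3 + 1 vanishes at (-2/3) + ((1/3)*sqrt(5))*i and appears to the power 3; the numerator there equals (-163/585) + ((28/117)*sqrt(5))*i, nonzero, and no other factor vanishes.
Hence a pole whose order is the multiplicity, 3.

The point is a pole of order 3.


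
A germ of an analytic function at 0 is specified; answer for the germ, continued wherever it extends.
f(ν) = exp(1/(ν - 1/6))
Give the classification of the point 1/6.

The exponent 1/(ν - (1/6)) has a pole at 1/6, so exp(1/(ν - (1/6))) takes every nonzero value near it: an essential singularity (not a pole of any order).

The point is an essential singularity.


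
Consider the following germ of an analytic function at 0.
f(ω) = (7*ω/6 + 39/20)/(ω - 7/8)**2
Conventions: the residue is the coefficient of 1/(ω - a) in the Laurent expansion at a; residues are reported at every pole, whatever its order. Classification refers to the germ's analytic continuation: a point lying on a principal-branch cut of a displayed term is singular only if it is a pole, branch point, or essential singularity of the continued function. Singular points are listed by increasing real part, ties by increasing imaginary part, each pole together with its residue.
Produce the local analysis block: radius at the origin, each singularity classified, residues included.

Radius of convergence at 0: 7/8.
At 7/8: a pole of order 2; residue 7/6.

Denominator factor (ω - 7/8)^2: pole of order 2 at 7/8, modulus 7/8.
The radius of convergence is the smallest modulus among the singular points: 7/8.
At the order-2 pole 7/8 set g(ω) = (ω - (7/8))^2*f(ω) = 7*ω/6 + 39/20.
Order-2 pole: residue = g'(a); g'(7/8) = 7/6, so the residue is 7/6.


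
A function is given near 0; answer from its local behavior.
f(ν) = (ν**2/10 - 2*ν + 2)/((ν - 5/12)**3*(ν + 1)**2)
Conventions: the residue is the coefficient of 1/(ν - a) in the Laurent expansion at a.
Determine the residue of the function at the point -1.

At the order-2 pole -1 set g(ν) = (ν - (-1))^2*f(ν) = (ν**2/10 - 2*ν + 2)/(ν - 5/12)**3.
Order-2 pole: residue = g'(a); g'(-1) = -952128/417605, so the residue is -952128/417605.

The residue is -952128/417605.


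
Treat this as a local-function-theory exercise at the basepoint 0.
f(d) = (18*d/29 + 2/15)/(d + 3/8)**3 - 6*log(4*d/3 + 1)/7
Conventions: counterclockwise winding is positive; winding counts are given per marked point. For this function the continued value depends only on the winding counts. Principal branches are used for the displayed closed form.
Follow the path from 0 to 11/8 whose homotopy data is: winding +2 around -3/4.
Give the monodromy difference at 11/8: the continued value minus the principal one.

The rational part is single-valued and drops out of the difference; each branch term changes only by its own monodromy.
(-6/7)*log(1 - d/(-3/4)): each positive loop around -3/4 adds 2*pi*i to the log, so winding +2 contributes (-6/7)*(2)*2*pi*i = -(24/7)*pi*i.
Summing the contributions at d = 11/8 gives -(24/7)*pi*i.

Continued minus principal equals -(24/7)*pi*i.


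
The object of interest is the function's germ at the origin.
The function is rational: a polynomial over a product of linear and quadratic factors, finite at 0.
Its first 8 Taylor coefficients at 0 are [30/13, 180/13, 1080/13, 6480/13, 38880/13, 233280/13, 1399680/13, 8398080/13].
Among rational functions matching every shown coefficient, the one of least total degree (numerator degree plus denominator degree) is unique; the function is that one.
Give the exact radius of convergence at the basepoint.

The radius of convergence is 1/6.

No rational of total degree below 1 reproduces all 8 coefficients; solving the [0/1] Pade equations on them gives f(x) = -5/(13*(x - 1/6)), whose expansion matches every shown term.
Denominator factor (x - 1/6): pole of order 1 at 1/6, modulus 1/6.
The radius of convergence is the smallest modulus among the singular points: 1/6.


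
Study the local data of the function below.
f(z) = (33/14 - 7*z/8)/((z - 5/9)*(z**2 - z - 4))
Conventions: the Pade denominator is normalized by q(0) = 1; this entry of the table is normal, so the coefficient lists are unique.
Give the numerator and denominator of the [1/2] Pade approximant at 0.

Taylor coefficients needed (expand at 0): a_0 = 297/280, a_1 = 3501/2800, a_2 = 150111/56000, a_3 = 5099121/1120000.
Write the denominator as Q(z) = 1 + q1*z + q2*z^2. Requiring Q*f - P = O(z^4) with deg P <= 1 kills the coefficients of z^2..z^3 in Q*f:
  z^2: a_2 + q1*a_1 + q2*a_0 = 0, i.e. 150111/56000 + (3501/2800)*q1 + (297/280)*q2 = 0.
  z^3: a_3 + q1*a_2 + q2*a_1 = 0, i.e. 5099121/1120000 + (150111/56000)*q1 + (3501/2800)*q2 = 0.
Solving this linear system: q1 = -1144103/991060, q2 = -577937/495530.
The numerator is Q*f truncated at degree 1: P0 = a_0 = 297/280; P1 = a_1 + q1*a_0 = 1434303/55499360.

The Pade approximant has numerator coefficients [297/280, 1434303/55499360]; denominator coefficients [1, -1144103/991060, -577937/495530].


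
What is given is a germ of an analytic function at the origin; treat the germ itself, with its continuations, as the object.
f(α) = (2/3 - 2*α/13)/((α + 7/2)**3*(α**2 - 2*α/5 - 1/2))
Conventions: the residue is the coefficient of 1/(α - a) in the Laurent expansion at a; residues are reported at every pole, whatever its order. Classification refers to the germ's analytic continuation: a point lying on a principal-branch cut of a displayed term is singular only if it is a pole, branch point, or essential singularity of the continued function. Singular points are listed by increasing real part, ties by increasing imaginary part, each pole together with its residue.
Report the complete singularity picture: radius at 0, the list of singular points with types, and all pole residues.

Radius of convergence at 0: -1/5 + (3/10)*sqrt(6).
At -7/2: a pole of order 3; residue 3658160/236488811.
At 1/5 - (3/10)*sqrt(6): a pole of order 1; residue -1829080/236488811 - (30793240/6385197897)*sqrt(6).
At 1/5 + (3/10)*sqrt(6): a pole of order 1; residue -1829080/236488811 + (30793240/6385197897)*sqrt(6).
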